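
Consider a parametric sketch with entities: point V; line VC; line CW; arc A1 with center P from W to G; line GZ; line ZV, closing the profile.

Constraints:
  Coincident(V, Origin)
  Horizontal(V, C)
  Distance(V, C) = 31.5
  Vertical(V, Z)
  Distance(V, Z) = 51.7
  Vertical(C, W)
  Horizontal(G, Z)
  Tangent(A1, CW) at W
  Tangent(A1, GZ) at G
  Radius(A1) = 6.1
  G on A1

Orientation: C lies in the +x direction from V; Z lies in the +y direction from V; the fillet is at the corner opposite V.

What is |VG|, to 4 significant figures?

57.60

V is at the origin; V and C share the same y with |VC| = 31.5 and C on the +x side, so C = (31.50, 0.000). VZ is vertical with |VZ| = 51.7 and Z on the +y side, so Z = (0.000, 51.70). The virtual corner opposite V is at (31.50, 51.70). Tangency of A1 to CW means the radius PW is perpendicular to CW and the tangent condition forces PG to be normal to GZ, with radius 6.1, so the center P sits 6.1 in from both sides at P = (25.40, 45.60). That places the tangent points at W = (31.50, 45.60) on CW and G = (25.40, 51.70) on GZ. Then |VG| = |G − V| = 57.60.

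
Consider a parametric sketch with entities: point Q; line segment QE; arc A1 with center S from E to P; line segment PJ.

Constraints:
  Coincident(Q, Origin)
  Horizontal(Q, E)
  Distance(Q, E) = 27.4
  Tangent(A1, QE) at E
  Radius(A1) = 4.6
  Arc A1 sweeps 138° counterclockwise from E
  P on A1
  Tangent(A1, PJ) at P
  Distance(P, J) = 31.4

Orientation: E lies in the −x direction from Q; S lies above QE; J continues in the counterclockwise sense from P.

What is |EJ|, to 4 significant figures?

35.40

Q is at the origin; Q and E share the same y with |QE| = 27.4 and E on the −x side, so E = (-27.40, 0.000). Tangency of A1 to QE means the radius SE is perpendicular to QE, so S = E + (0, 4.6) = (-27.40, 4.600). On A1, E sits at bearing -90° from S; a 138° counterclockwise sweep puts P at bearing 48°, so P = S + 4.6·(cos 48°, sin 48°) = (-24.32, 8.018). A1 meets PJ tangentially, so SP is at right angles to PJ, so PJ runs along (−sin 48°, cos 48°); with |PJ| = 31.4, J = (-47.66, 29.03). Then |EJ| = |J − E| = 35.40.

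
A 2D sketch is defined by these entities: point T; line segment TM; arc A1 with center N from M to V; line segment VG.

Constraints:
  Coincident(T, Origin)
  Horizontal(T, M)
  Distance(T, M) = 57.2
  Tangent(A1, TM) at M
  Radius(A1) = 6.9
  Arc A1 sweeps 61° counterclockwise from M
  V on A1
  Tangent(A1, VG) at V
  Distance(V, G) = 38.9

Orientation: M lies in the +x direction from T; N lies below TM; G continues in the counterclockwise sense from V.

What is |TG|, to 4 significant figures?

49.56

T is at the origin; T and M share the same y with |TM| = 57.2 and M on the +x side, so M = (57.20, 0.000). The tangent condition forces NM to be normal to TM, so N = M + (0, -6.9) = (57.20, -6.900). On A1, M sits at bearing 90° from N; a 61° counterclockwise sweep puts V at bearing 151°, so V = N + 6.9·(cos 151°, sin 151°) = (51.17, -3.555). Tangency of A1 to VG means the radius NV is perpendicular to VG, so VG runs along (−sin 151°, cos 151°); with |VG| = 38.9, G = (32.31, -37.58). Then |TG| = |G − T| = 49.56.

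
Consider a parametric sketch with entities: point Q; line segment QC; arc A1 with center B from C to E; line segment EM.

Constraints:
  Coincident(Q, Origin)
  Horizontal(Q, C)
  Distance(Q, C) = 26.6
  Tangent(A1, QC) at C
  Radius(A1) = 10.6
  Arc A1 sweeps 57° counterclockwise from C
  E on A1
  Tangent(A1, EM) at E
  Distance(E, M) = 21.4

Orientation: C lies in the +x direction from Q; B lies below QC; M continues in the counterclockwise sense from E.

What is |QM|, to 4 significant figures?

23.57

On A1, C sits at bearing 90° from B; a 57° counterclockwise sweep puts E at bearing 147°, so E = B + 10.6·(cos 147°, sin 147°) = (17.71, -4.827). Tangency of A1 to EM means the radius BE is perpendicular to EM, so EM runs along (−sin 147°, cos 147°); with |EM| = 21.4, M = (6.055, -22.77). Then |QM| = |M − Q| = 23.57.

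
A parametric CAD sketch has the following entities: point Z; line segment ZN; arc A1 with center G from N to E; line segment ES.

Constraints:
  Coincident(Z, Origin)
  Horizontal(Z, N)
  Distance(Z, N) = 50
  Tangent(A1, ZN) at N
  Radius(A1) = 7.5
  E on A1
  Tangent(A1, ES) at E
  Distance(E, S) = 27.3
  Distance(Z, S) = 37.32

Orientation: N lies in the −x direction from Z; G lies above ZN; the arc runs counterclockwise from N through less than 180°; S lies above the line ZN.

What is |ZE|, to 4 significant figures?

44.08

Checks: |GE| = 7.500 ✓; ∠(GE, ES) = 90.00° ✓; |ES| = 27.30 ✓; |ZS| = 37.32 ✓.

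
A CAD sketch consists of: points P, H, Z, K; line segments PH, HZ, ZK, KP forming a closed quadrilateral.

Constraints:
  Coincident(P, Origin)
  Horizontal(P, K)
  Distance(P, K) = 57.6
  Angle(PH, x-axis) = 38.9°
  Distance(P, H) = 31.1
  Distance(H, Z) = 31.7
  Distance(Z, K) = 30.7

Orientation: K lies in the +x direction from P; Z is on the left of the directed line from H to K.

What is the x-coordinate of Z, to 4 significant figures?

53.95

P is at the origin; P and K share the same y with |PK| = 57.6 and K in +x, so K = (57.6, 0). PH runs at 38.9° with |PH| = 31.1, so H = (24.20, 19.53). Z is determined by |HZ| = 31.7 and |ZK| = 30.7 together: it lies at the intersection of circle(H, 31.7) and circle(K, 30.7). With |HK| = 38.69, the foot of the radical line on HK is 20.15 from H and the perpendicular offset is √(31.7² − 20.15²) = 24.47. Taking the left-of-HK solution: Z = (53.95, 30.48).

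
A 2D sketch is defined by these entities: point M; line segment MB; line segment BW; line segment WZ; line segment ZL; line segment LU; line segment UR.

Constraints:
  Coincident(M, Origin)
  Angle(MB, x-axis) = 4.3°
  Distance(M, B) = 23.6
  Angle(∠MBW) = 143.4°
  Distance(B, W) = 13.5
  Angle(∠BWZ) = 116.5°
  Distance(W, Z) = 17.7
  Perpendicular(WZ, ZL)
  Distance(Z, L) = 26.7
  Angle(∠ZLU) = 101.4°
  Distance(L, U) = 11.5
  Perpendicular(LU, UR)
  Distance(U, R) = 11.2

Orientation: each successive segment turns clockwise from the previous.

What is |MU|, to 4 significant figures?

10.46

The perpendicularity gives ZL at right angles to WZ, so ZL runs at 174.2°; with |ZL| = 26.7, L = (6.593, -20.36). ∠ZLU = 101.4° gives LU at 95.60° from the x-axis; with |LU| = 11.5, U = (5.470, -8.910). Then |MU| = |U − M| = 10.46.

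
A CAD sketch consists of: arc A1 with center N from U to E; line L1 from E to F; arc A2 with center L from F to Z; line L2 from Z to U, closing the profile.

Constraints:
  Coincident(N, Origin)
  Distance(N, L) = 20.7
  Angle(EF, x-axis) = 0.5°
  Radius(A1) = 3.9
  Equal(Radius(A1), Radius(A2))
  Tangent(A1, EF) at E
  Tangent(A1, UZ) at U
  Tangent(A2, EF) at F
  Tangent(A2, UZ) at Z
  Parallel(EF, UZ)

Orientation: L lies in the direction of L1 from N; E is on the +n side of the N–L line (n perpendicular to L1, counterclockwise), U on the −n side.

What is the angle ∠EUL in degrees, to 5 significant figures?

79.330°

N is at the origin and L lies 20.7 along u from N, so L = 20.7·u = (20.699, 0.18064). Tangency of A1 to both parallel lines with radius 3.9 puts E and U at N ± 3.9·n: E = (-0.034033, 3.8999), U = (0.034033, -3.8999). Then cos ∠EUL = UE·UL / (|UE||UL|), giving 79.330°.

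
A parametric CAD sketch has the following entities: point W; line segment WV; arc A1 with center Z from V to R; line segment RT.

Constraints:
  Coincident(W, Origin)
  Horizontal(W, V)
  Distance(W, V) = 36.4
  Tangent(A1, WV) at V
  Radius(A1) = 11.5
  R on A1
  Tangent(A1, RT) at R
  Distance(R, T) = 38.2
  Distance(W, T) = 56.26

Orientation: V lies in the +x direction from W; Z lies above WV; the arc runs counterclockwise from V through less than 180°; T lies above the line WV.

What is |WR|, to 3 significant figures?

49.4

Checks: ∠(ZV, VW) = 90.00° ✓; |ZV| = 11.50 ✓; |ZR| = 11.50 ✓; ∠(ZR, RT) = 90.00° ✓; |RT| = 38.20 ✓; |WT| = 56.26 ✓.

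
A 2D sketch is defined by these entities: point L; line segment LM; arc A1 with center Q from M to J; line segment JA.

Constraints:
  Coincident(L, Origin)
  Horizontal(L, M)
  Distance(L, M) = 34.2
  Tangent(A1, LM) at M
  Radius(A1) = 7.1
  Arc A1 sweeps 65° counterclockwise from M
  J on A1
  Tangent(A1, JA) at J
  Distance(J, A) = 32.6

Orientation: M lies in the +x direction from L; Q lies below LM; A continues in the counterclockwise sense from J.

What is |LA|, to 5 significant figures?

36.437

L is at the origin; LM is horizontal with |LM| = 34.2 and M on the +x side, so M = (34.200, 0.0000). Since A1 is tangent to LM there, QM ⟂ LM, so Q = M + (0, -7.1) = (34.200, -7.1000). On A1, M sits at bearing 90° from Q; a 65° counterclockwise sweep puts J at bearing 155°, so J = Q + 7.1·(cos 155°, sin 155°) = (27.765, -4.0994). Tangency of A1 to JA means the radius QJ is perpendicular to JA, so JA runs along (−sin 155°, cos 155°); with |JA| = 32.6, A = (13.988, -33.645). Then |LA| = |A − L| = 36.437.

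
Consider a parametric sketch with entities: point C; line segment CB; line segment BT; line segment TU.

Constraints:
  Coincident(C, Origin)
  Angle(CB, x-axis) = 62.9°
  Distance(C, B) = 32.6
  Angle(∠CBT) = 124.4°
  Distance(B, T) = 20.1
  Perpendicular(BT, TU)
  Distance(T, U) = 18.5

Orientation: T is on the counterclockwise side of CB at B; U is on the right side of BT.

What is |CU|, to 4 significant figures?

59.54

C is at the origin; CB runs at 62.9° with length 32.6, so B = 32.6·(cos 62.9°, sin 62.9°) = (14.85, 29.02). ∠CBT = 124.4°, so BT runs at 62.9° + (180° − 124.4°) = 118.5° from the x-axis; with |BT| = 20.1, T = B + 20.1·(cos 118.5°, sin 118.5°) = (5.260, 46.69). The perpendicularity gives TU at right angles to BT; with |TU| = 18.5 on the right of BT, U = T + 18.5·(0.8788, 0.4772) = (21.52, 55.51). Then |CU| = |U − C| = 59.54.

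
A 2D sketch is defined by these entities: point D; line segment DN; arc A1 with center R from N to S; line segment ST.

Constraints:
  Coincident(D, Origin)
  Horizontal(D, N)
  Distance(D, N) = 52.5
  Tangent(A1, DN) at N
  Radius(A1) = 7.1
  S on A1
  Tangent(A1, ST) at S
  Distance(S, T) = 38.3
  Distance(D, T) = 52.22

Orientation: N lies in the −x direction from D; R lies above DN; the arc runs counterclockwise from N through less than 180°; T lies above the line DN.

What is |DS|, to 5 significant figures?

46.065

Checks: ∠(RN, ND) = 90.00° ✓; |RS| = 7.100 ✓; ∠(RS, ST) = 90.00° ✓; |ST| = 38.30 ✓; |DT| = 52.22 ✓.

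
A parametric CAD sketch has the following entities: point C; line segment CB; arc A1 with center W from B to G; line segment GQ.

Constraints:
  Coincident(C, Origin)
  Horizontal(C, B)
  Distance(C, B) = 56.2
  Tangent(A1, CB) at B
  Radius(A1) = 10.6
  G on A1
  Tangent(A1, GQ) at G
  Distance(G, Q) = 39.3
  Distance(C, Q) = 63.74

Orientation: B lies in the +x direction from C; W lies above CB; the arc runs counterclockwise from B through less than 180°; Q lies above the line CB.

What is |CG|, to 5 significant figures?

66.894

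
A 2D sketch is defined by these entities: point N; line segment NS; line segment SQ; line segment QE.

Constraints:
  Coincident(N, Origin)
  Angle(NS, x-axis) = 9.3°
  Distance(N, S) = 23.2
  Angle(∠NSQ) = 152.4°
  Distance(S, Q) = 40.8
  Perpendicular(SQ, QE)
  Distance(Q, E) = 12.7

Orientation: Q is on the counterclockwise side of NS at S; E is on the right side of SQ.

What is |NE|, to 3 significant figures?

65.7

N is at the origin; NS runs at 9.3° with length 23.2, so S = 23.2·(cos 9.3°, sin 9.3°) = (22.9, 3.75). ∠NSQ = 152.4°, so SQ runs at 9.3° + (180° − 152.4°) = 36.9° from the x-axis; with |SQ| = 40.8, Q = S + 40.8·(cos 36.9°, sin 36.9°) = (55.5, 28.2). SQ ⟂ QE; with |QE| = 12.7 on the right of SQ, E = Q + 12.7·(0.600, -0.800) = (63.1, 18.1). Then |NE| = |E − N| = 65.7.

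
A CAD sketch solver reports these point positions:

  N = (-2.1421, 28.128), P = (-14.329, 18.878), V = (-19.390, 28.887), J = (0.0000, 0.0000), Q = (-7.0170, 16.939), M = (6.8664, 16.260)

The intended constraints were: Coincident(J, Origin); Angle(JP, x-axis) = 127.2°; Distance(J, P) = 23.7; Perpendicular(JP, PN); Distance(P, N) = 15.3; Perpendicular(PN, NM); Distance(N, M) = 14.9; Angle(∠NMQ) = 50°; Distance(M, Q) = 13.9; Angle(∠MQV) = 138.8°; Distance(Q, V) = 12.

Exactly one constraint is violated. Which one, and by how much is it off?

Distance(Q, V) = 12 — off by 5.20.

J = (0.00, 0.00) ✓; JP at 127.2° ✓; |JP| = 23.70 ✓; ∠(JP, PN) = 90.00° ✓; |PN| = 15.30 ✓; ∠(PN, NM) = 90.00° ✓; |NM| = 14.90 ✓; ∠NMQ = 50.00° ✓; |MQ| = 13.90 ✓; ∠MQV = 138.8° ✓; |QV| = 17.20 ✗.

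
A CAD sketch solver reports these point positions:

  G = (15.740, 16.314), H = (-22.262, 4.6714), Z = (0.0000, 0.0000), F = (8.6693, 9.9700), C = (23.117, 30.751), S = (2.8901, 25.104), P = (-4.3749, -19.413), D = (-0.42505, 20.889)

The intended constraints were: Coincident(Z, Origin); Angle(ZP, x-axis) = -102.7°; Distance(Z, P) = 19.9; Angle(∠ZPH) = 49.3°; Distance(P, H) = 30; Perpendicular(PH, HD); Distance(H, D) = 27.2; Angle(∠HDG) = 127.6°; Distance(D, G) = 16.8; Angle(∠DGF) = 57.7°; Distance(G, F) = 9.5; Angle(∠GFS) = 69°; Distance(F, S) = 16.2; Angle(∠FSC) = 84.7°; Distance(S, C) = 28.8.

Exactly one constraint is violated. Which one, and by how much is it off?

Distance(S, C) = 28.8 — off by 7.80.

Z = (0.00, 0.00) ✓; ZP at -102.7° ✓; |ZP| = 19.90 ✓; ∠ZPH = 49.30° ✓; |PH| = 30.00 ✓; ∠(PH, HD) = 90.00° ✓; |HD| = 27.20 ✓; ∠HDG = 127.6° ✓; |DG| = 16.80 ✓; ∠DGF = 57.70° ✓; |GF| = 9.500 ✓; ∠GFS = 69.00° ✓; |FS| = 16.20 ✓; ∠FSC = 84.70° ✓; |SC| = 21.00 ✗.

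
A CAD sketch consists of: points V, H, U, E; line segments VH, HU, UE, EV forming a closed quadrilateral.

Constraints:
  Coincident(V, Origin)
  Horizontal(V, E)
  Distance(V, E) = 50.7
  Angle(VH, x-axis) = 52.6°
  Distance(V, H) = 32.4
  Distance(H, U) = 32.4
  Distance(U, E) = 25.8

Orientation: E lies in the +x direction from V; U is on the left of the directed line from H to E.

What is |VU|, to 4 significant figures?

58.10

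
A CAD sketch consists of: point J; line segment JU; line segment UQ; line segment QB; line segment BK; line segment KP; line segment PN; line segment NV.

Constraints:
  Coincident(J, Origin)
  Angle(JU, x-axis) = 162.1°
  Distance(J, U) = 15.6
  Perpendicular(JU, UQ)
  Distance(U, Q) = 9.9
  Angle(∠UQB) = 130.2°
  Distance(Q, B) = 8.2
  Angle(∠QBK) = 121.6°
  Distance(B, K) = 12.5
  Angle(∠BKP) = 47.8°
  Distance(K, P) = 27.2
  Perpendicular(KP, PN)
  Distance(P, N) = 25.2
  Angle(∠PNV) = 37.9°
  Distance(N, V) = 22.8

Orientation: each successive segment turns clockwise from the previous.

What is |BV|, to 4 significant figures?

5.218

J is at the origin; JU runs at 162.1° with length 15.6, so U = (-14.84, 4.795). The perpendicularity gives UQ at right angles to JU, so UQ runs at 72.10°; with |UQ| = 9.9, Q = (-11.80, 14.22). ∠UQB = 130.2° gives QB at 22.30° from the x-axis; with |QB| = 8.2, B = (-4.215, 17.33). ∠QBK = 121.6° gives BK at -36.10° from the x-axis; with |BK| = 12.5, K = (5.885, 9.962). ∠BKP = 47.8° gives KP at -168.3° from the x-axis; with |KP| = 27.2, P = (-20.75, 4.446). The perpendicularity gives PN at right angles to KP, so PN runs at 101.7°; with |PN| = 25.2, N = (-25.86, 29.12). ∠PNV = 37.9° gives NV at -40.40° from the x-axis; with |NV| = 22.8, V = (-8.497, 14.35). Then |BV| = |V − B| = 5.218.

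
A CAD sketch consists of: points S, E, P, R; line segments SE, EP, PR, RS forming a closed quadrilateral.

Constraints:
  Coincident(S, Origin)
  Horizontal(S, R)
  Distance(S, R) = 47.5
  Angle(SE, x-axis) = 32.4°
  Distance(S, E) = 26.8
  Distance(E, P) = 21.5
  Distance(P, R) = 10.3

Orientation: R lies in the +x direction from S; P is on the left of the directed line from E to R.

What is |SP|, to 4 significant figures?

44.61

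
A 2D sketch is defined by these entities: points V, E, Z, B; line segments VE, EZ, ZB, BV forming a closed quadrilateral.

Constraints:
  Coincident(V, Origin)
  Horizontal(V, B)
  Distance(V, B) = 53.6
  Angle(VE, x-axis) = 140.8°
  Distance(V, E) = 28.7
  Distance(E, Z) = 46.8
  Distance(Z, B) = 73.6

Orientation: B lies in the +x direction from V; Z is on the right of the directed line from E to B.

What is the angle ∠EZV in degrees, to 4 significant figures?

36.88°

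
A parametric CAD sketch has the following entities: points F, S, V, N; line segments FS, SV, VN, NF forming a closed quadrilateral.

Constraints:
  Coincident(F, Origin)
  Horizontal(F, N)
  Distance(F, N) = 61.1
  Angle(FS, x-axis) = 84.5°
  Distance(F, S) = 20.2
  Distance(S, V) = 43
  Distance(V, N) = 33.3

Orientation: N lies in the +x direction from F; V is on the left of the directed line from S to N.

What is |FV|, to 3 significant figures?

52.6

Checks: |SV| = 43.00 ✓; |VN| = 33.30 ✓.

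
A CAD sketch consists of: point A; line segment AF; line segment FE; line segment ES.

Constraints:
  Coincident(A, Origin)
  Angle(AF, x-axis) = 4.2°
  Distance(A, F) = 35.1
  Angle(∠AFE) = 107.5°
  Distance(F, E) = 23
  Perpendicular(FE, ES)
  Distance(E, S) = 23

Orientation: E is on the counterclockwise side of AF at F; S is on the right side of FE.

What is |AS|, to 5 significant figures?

65.692

∠AFE = 107.5°, so FE runs at 4.2° + (180° − 107.5°) = 76.700° from the x-axis; with |FE| = 23.0, E = F + 23.0·(cos 76.700°, sin 76.700°) = (40.297, 24.954). FE is perpendicular to ES; with |ES| = 23.0 on the right of FE, S = E + 23.0·(0.97318, -0.23005) = (62.680, 19.663). Then |AS| = |S − A| = 65.692.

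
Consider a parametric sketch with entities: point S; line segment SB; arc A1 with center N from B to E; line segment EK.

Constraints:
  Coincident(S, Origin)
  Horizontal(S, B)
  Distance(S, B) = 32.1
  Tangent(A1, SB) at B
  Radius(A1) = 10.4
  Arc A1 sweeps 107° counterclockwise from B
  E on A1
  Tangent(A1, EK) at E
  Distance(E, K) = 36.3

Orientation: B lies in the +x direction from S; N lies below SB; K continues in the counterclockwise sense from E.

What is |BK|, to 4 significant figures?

48.16

On A1, B sits at bearing 90° from N; a 107° counterclockwise sweep puts E at bearing 197°, so E = N + 10.4·(cos 197°, sin 197°) = (22.15, -13.44). Since A1 is tangent to EK there, NE ⟂ EK, so EK runs along (−sin 197°, cos 197°); with |EK| = 36.3, K = (32.77, -48.15). Then |BK| = |K − B| = 48.16.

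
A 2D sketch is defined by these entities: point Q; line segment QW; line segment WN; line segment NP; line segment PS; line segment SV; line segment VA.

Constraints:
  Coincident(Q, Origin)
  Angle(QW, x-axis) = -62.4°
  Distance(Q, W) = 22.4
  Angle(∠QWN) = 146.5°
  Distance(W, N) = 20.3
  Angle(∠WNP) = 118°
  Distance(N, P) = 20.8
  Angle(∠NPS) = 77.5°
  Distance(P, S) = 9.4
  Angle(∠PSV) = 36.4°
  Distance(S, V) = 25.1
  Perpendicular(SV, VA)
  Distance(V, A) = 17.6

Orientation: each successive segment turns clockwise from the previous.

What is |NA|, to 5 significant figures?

32.347

∠PSV = 36.4° gives SV at -44.000° from the x-axis; with |SV| = 25.1, V = (5.5071, -56.036). SV is perpendicular to VA, so VA runs at -134.00°; with |VA| = 17.6, A = (-6.7188, -68.697). Then |NA| = |A − N| = 32.347.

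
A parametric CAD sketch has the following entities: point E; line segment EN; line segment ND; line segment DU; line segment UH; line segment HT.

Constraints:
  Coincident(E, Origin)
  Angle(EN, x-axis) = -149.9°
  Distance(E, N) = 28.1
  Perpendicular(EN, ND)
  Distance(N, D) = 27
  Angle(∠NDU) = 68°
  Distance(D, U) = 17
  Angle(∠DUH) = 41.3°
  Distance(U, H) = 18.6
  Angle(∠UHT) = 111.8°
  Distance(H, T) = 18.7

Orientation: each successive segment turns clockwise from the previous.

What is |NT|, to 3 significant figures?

31.9

E is at the origin; EN runs at -149.9° with length 28.1, so N = (-24.3, -14.1). EN ⟂ ND, so ND runs at 120°; with |ND| = 27.0, D = (-37.9, 9.27). ∠NDU = 68.0° gives DU at 8.10° from the x-axis; with |DU| = 17.0, U = (-21.0, 11.7). ∠DUH = 41.3° gives UH at -131° from the x-axis; with |UH| = 18.6, H = (-33.1, -2.46). ∠UHT = 111.8° gives HT at 161° from the x-axis; with |HT| = 18.7, T = (-50.8, 3.57). Then |NT| = |T − N| = 31.9.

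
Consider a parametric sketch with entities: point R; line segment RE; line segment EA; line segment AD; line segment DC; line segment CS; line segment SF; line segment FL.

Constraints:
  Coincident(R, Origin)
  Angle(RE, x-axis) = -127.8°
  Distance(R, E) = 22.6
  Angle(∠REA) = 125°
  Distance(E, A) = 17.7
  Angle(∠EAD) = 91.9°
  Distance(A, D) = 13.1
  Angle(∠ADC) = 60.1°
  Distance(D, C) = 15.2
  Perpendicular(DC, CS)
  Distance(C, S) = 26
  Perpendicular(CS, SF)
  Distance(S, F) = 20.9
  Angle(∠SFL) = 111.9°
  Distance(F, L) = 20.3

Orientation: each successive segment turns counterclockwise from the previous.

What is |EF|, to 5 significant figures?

36.096

The perpendicularity gives CS at right angles to DC, so CS runs at -134.80°; with |CS| = 26.0, S = (-25.088, -39.048). CS is perpendicular to SF, so SF runs at -44.800°; with |SF| = 20.9, F = (-10.258, -53.774). Then |EF| = |F − E| = 36.096.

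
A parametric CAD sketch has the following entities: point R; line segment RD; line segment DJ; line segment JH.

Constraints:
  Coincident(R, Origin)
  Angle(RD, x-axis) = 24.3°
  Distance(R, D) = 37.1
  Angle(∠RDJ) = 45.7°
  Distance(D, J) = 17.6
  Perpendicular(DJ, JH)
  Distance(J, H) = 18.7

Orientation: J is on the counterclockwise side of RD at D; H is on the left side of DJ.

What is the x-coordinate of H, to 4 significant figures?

10.60

R is at the origin; RD runs at 24.3° with length 37.1, so D = 37.1·(cos 24.3°, sin 24.3°) = (33.81, 15.27). ∠RDJ = 45.7°, so DJ runs at 24.3° + (180° − 45.7°) = 158.6° from the x-axis; with |DJ| = 17.6, J = D + 17.6·(cos 158.6°, sin 158.6°) = (17.43, 21.69). DJ is perpendicular to JH; with |JH| = 18.7 on the left of DJ, H = J + 18.7·(-0.3649, -0.9311) = (10.60, 4.278). So H.x = 10.60.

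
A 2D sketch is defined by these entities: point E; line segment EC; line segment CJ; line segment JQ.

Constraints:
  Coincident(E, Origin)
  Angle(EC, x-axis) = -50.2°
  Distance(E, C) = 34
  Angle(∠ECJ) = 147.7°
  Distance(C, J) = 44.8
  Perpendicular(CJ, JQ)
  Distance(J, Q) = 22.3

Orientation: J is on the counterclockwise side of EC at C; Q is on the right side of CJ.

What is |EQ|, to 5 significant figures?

83.938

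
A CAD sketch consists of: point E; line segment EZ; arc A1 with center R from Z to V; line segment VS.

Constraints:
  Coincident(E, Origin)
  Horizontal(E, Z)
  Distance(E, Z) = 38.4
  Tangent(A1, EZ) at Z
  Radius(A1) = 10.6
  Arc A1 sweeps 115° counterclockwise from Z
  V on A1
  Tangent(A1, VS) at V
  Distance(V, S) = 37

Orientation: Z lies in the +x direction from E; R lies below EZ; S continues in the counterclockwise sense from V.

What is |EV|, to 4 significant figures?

32.50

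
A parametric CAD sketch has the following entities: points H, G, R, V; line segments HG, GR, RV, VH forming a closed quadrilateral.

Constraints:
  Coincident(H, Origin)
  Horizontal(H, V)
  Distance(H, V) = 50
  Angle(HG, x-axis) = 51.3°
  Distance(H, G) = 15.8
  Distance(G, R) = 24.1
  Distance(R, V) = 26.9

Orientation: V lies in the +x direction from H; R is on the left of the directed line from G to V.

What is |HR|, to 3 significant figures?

38.5

Checks: |GR| = 24.10 ✓; |RV| = 26.90 ✓.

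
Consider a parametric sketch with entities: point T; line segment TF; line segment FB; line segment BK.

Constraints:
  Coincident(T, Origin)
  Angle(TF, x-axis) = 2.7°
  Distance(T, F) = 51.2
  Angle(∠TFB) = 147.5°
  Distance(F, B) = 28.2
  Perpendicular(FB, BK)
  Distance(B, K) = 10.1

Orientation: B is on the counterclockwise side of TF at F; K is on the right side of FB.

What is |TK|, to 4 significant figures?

80.68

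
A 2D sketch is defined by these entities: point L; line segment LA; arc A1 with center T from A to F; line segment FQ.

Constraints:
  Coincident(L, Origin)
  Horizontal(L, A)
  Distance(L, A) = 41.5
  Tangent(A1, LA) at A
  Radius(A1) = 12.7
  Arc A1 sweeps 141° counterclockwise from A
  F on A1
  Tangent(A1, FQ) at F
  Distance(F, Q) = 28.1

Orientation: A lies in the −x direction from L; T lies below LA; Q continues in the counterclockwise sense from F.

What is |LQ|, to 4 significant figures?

48.84

L is at the origin; LA is horizontal with |LA| = 41.5 and A on the −x side, so A = (-41.50, 0.000). Since A1 is tangent to LA there, TA ⟂ LA, so T = A + (0, -12.7) = (-41.50, -12.70). On A1, A sits at bearing 90° from T; a 141° counterclockwise sweep puts F at bearing 231°, so F = T + 12.7·(cos 231°, sin 231°) = (-49.49, -22.57). Since A1 is tangent to FQ there, TF ⟂ FQ, so FQ runs along (−sin 231°, cos 231°); with |FQ| = 28.1, Q = (-27.65, -40.25). Then |LQ| = |Q − L| = 48.84.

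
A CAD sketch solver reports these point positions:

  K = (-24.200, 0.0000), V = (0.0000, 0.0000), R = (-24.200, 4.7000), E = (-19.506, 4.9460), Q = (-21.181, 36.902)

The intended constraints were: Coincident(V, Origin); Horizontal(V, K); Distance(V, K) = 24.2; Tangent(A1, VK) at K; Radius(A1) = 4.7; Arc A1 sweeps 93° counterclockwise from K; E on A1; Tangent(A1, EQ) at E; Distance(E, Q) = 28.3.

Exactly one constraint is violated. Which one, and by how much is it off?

Distance(E, Q) = 28.3 — off by 3.70.

V = (0.00, 0.00) ✓; V.y = 0.00, K.y = 0.00 ✓; |VK| = 24.20 ✓; ∠(RK, KV) = 90.00° ✓; |RK| = 4.700 ✓; bearing(R→E) − bearing(R→K) = 93.00° ✓; |RE| = 4.700 ✓; ∠(RE, EQ) = 90.00° ✓; |EQ| = 32.00 ✗.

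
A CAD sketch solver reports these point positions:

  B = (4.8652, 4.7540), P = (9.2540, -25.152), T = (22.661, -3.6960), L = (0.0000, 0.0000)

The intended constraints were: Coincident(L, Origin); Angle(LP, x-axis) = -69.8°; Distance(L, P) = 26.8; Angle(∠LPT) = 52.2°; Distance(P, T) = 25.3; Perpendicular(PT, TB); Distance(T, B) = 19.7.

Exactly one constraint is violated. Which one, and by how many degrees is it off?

Perpendicular(PT, TB) — off by 6.60°.

L = (0.00, 0.00) ✓; LP at -69.80° ✓; |LP| = 26.80 ✓; ∠LPT = 52.20° ✓; |PT| = 25.30 ✓; ∠(PT, TB) = 96.60° ✗; |TB| = 19.70 ✓.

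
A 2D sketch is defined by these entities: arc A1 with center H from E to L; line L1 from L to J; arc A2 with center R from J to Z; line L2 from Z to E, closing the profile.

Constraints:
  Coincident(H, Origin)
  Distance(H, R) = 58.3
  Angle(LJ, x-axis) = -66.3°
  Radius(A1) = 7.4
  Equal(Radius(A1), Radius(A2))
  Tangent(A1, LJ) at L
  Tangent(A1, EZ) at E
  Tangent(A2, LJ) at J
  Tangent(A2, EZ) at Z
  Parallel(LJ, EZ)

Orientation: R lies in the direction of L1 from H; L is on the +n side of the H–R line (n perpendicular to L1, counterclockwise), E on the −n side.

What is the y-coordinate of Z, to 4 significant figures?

-56.36

Tangency of A1 to both parallel lines with radius 7.4 puts L and E at H ± 7.4·n: L = (6.776, 2.974), E = (-6.776, -2.974). Equal radii place J and Z the same way about R: J = R + 7.4·n = (30.21, -50.41), Z = R − 7.4·n = (16.66, -56.36). So Z.y = -56.36.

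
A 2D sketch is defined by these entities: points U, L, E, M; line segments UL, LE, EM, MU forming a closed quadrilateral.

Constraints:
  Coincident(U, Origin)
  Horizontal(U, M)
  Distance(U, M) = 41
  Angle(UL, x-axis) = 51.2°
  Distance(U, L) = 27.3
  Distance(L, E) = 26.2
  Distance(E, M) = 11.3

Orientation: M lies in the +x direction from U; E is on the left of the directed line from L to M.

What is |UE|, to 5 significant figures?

42.846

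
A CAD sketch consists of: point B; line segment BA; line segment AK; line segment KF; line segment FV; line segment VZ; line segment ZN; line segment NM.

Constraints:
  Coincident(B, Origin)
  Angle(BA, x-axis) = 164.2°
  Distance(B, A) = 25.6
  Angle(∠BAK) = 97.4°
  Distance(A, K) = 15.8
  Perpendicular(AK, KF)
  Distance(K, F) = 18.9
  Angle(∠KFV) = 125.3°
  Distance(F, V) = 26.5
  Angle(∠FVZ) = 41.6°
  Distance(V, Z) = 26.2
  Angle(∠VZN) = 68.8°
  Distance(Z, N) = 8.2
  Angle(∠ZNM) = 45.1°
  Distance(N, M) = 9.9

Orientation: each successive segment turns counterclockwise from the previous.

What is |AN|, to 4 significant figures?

14.99

∠FVZ = 41.6° gives VZ at 169.9° from the x-axis; with |VZ| = 26.2, Z = (-16.68, 3.443). ∠VZN = 68.8° gives ZN at -78.90° from the x-axis; with |ZN| = 8.2, N = (-15.11, -4.603). Then |AN| = |N − A| = 14.99.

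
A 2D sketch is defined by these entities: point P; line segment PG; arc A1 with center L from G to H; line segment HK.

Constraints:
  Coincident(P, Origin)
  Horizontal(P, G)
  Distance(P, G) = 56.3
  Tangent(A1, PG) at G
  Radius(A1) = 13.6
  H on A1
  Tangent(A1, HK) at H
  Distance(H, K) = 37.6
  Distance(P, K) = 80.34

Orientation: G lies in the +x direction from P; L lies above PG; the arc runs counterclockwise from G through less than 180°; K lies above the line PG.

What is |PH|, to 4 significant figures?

71.52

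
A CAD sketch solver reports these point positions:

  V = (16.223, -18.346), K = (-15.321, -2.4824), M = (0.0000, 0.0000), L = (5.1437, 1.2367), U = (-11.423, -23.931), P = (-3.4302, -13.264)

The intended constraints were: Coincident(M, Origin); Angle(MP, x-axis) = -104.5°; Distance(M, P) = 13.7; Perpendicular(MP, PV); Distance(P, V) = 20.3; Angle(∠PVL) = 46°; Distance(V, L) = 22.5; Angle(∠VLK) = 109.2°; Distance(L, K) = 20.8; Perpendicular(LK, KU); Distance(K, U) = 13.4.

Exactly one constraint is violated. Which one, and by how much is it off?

Distance(K, U) = 13.4 — off by 8.40.

M = (0.00, 0.00) ✓; MP at -104.5° ✓; |MP| = 13.70 ✓; ∠(MP, PV) = 90.00° ✓; |PV| = 20.30 ✓; ∠PVL = 46.00° ✓; |VL| = 22.50 ✓; ∠VLK = 109.2° ✓; |LK| = 20.80 ✓; ∠(LK, KU) = 90.00° ✓; |KU| = 21.80 ✗.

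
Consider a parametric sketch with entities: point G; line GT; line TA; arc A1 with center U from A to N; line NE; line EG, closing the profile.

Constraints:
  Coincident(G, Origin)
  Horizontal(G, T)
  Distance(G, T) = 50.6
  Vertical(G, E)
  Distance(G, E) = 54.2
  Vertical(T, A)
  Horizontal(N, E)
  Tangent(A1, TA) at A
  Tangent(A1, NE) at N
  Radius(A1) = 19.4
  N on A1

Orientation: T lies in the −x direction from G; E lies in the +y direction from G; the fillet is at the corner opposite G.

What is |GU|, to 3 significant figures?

46.7

G is at the origin; G and T share the same y with |GT| = 50.6 and T on the −x side, so T = (-50.6, 0.00). G and E share the same x with |GE| = 54.2 and E on the +y side, so E = (0.00, 54.2). The virtual corner opposite G is at (-50.6, 54.2). A1 meets TA tangentially, so UA is at right angles to TA and tangency of A1 to NE means the radius UN is perpendicular to NE, with radius 19.4, so the center U sits 19.4 in from both sides at U = (-31.2, 34.8). Then |GU| = |U − G| = 46.7.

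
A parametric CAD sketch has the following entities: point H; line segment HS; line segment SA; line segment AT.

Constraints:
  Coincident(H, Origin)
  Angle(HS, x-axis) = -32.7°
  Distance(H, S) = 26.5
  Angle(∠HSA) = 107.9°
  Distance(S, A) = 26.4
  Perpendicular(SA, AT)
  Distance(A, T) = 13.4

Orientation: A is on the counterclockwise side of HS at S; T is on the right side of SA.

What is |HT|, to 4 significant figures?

51.81

∠HSA = 107.9°, so SA runs at -32.7° + (180° − 107.9°) = 39.40° from the x-axis; with |SA| = 26.4, A = S + 26.4·(cos 39.40°, sin 39.40°) = (42.70, 2.441). SA ⟂ AT; with |AT| = 13.4 on the right of SA, T = A + 13.4·(0.6347, -0.7727) = (51.21, -7.914). Then |HT| = |T − H| = 51.81.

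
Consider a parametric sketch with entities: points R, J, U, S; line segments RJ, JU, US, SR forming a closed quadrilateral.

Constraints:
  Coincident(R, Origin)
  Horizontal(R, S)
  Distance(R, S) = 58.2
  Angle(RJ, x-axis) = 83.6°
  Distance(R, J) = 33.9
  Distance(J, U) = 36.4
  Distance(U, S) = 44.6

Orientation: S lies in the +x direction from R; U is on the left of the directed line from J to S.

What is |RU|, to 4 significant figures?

56.60

Checks: |JU| = 36.40 ✓; |US| = 44.60 ✓.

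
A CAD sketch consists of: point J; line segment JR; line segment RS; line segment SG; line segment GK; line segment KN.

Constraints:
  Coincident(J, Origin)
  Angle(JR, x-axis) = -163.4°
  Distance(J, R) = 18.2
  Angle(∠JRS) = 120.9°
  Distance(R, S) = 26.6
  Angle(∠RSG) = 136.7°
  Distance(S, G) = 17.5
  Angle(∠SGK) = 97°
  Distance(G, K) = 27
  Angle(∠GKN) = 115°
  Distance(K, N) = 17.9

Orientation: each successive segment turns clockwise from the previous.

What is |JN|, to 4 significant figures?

21.06

J is at the origin; JR runs at -163.4° with length 18.2, so R = (-17.44, -5.200). ∠JRS = 120.9° gives RS at 137.5° from the x-axis; with |RS| = 26.6, S = (-37.05, 12.77). ∠RSG = 136.7° gives SG at 94.20° from the x-axis; with |SG| = 17.5, G = (-38.33, 30.22). ∠SGK = 97.0° gives GK at 11.20° from the x-axis; with |GK| = 27.0, K = (-11.85, 35.47). ∠GKN = 115.0° gives KN at -53.80° from the x-axis; with |KN| = 17.9, N = (-1.277, 21.02). Then |JN| = |N − J| = 21.06.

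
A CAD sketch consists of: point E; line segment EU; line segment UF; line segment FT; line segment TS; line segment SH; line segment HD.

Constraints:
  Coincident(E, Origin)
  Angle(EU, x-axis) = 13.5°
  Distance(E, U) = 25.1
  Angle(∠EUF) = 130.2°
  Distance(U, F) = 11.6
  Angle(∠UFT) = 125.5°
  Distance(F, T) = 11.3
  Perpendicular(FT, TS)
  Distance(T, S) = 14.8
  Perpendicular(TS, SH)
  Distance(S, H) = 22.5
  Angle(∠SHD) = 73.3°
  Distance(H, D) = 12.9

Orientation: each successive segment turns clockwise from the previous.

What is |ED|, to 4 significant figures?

32.09

E is at the origin; EU runs at 13.5° with length 25.1, so U = (24.41, 5.859). ∠EUF = 130.2° gives UF at -36.30° from the x-axis; with |UF| = 11.6, F = (33.76, -1.008). ∠UFT = 125.5° gives FT at -90.80° from the x-axis; with |FT| = 11.3, T = (33.60, -12.31). FT ⟂ TS, so TS runs at 179.2°; with |TS| = 14.8, S = (18.80, -12.10). TS is perpendicular to SH, so SH runs at 89.20°; with |SH| = 22.5, H = (19.11, 10.40). ∠SHD = 73.3° gives HD at -17.50° from the x-axis; with |HD| = 12.9, D = (31.42, 6.519). Then |ED| = |D − E| = 32.09.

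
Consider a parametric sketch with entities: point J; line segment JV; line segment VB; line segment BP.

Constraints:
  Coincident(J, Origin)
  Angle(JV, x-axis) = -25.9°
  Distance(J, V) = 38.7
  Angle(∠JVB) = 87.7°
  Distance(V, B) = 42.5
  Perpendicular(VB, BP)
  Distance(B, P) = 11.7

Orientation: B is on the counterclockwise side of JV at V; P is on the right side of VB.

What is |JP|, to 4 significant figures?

64.91

J is at the origin; JV runs at -25.9° with length 38.7, so V = 38.7·(cos -25.9°, sin -25.9°) = (34.81, -16.90). ∠JVB = 87.7°, so VB runs at -25.9° + (180° − 87.7°) = 66.40° from the x-axis; with |VB| = 42.5, B = V + 42.5·(cos 66.40°, sin 66.40°) = (51.83, 22.04). VB is perpendicular to BP; with |BP| = 11.7 on the right of VB, P = B + 11.7·(0.9164, -0.4003) = (62.55, 17.36). Then |JP| = |P − J| = 64.91.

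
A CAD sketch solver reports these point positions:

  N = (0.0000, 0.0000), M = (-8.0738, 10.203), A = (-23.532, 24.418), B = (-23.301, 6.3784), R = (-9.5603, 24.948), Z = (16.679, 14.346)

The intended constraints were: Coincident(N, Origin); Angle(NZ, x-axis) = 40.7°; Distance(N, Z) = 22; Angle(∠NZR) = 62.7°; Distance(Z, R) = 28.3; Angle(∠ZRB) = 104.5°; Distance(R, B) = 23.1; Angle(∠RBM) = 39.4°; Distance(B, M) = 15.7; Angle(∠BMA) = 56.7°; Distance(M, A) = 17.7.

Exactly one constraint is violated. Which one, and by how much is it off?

Distance(M, A) = 17.7 — off by 3.30.

N = (0.00, 0.00) ✓; NZ at 40.70° ✓; |NZ| = 22.00 ✓; ∠NZR = 62.70° ✓; |ZR| = 28.30 ✓; ∠ZRB = 104.5° ✓; |RB| = 23.10 ✓; ∠RBM = 39.40° ✓; |BM| = 15.70 ✓; ∠BMA = 56.70° ✓; |MA| = 21.00 ✗.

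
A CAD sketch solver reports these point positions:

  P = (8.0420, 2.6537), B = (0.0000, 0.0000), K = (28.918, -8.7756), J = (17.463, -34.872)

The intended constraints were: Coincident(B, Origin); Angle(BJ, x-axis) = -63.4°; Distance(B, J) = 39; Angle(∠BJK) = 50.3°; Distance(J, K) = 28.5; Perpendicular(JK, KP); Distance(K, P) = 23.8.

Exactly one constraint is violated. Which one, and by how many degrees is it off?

Perpendicular(JK, KP) — off by 5.00°.

B = (0.00, 0.00) ✓; BJ at -63.40° ✓; |BJ| = 39.00 ✓; ∠BJK = 50.30° ✓; |JK| = 28.50 ✓; ∠(JK, KP) = 85.00° ✗; |KP| = 23.80 ✓.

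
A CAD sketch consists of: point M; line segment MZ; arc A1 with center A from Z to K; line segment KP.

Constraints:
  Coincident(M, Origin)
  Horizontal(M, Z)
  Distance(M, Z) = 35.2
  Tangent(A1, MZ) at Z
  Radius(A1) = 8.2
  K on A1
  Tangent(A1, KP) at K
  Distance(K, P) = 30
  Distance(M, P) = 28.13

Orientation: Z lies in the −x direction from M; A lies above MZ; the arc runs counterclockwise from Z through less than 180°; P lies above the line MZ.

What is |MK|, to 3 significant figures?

29.0

Checks: |AK| = 8.200 ✓; ∠(AK, KP) = 90.00° ✓; |KP| = 30.00 ✓; |MP| = 28.13 ✓.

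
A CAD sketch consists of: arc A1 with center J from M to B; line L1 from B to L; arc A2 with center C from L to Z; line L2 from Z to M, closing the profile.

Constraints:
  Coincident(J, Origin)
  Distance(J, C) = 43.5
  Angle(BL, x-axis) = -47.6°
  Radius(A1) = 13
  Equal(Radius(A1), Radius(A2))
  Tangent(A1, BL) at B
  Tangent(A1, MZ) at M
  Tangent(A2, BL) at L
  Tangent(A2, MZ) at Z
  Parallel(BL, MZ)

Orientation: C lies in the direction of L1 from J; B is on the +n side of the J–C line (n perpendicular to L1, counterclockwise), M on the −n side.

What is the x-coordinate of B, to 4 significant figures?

9.600

J is at the origin and C lies 43.5 along u from J, so C = 43.5·u = (29.33, -32.12). Tangency of A1 to both parallel lines with radius 13.0 puts B and M at J ± 13.0·n: B = (9.600, 8.766), M = (-9.600, -8.766). So B.x = 9.600.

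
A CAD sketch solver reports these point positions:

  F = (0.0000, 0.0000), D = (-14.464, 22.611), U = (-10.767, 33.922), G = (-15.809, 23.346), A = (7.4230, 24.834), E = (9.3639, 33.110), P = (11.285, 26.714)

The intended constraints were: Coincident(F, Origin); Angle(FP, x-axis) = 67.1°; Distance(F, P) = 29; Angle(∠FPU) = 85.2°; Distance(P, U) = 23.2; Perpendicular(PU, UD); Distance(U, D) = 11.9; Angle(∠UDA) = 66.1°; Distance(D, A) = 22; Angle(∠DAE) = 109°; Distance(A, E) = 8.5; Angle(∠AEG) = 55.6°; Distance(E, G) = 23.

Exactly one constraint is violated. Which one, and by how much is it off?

Distance(E, G) = 23 — off by 4.00.

F = (0.00, 0.00) ✓; FP at 67.10° ✓; |FP| = 29.00 ✓; ∠FPU = 85.20° ✓; |PU| = 23.20 ✓; ∠(PU, UD) = 90.00° ✓; |UD| = 11.90 ✓; ∠UDA = 66.10° ✓; |DA| = 22.00 ✓; ∠DAE = 109.0° ✓; |AE| = 8.501 ✓; ∠AEG = 55.60° ✓; |EG| = 27.00 ✗.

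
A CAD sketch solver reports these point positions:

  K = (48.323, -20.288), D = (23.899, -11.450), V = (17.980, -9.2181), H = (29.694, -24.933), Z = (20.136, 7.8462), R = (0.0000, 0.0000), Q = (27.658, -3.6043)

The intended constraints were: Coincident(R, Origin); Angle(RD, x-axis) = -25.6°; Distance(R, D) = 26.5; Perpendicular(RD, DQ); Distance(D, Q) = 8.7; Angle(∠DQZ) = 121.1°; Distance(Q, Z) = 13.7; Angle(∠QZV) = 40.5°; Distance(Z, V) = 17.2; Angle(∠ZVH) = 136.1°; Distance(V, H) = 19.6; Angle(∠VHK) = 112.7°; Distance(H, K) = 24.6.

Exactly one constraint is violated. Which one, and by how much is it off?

Distance(H, K) = 24.6 — off by 5.40.

R = (0.00, 0.00) ✓; RD at -25.60° ✓; |RD| = 26.50 ✓; ∠(RD, DQ) = 90.00° ✓; |DQ| = 8.700 ✓; ∠DQZ = 121.1° ✓; |QZ| = 13.70 ✓; ∠QZV = 40.50° ✓; |ZV| = 17.20 ✓; ∠ZVH = 136.1° ✓; |VH| = 19.60 ✓; ∠VHK = 112.7° ✓; |HK| = 19.20 ✗.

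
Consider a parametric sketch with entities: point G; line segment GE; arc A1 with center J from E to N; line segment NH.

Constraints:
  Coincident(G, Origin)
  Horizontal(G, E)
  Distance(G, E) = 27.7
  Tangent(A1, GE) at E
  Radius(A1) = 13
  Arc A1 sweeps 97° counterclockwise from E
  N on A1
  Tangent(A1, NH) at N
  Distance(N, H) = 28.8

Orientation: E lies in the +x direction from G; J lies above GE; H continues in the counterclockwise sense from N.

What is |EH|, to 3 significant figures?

44.2

On A1, E sits at bearing -90° from J; a 97° counterclockwise sweep puts N at bearing 7°, so N = J + 13.0·(cos 7°, sin 7°) = (40.6, 14.6). The tangent condition forces JN to be normal to NH, so NH runs along (−sin 7°, cos 7°); with |NH| = 28.8, H = (37.1, 43.2). Then |EH| = |H − E| = 44.2.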